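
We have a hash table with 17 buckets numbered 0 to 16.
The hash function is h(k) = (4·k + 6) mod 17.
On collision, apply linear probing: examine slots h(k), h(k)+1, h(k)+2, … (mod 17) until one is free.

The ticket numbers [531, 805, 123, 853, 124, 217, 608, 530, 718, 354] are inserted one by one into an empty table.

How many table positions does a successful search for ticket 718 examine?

Insert 531: h=5, slot 5 empty → index 5.
Insert 805: h=13, slot 13 empty → index 13.
Insert 123: h=5, slot 5 occupied → index 6.
Insert 853: h=1, slot 1 empty → index 1.
Insert 124: h=9, slot 9 empty → index 9.
Insert 217: h=7, slot 7 empty → index 7.
Insert 608: h=7, slot 7 occupied → index 8.
Insert 530: h=1, slot 1 occupied → index 2.
Insert 718: h=5, slots 5,6,7,8,9 occupied → index 10.
Insert 354: h=11, slot 11 empty → index 11.
Table: [-, 853, 530, -, -, 531, 123, 217, 608, 124, 718, 354, -, 805, -, -, -]
Lookup 718: h=5, probe 5,6,7,8,9,10 → found at 10.

6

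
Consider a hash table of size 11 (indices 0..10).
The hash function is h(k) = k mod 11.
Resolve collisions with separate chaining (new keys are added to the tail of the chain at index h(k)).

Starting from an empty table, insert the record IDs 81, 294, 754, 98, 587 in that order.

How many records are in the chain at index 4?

2

81 → bucket 4
294 → bucket 8
754 → bucket 6
98 → bucket 10
587 → bucket 4 (collision)
Final buckets:
0: .
1: .
2: .
3: .
4: 81 -> 587
5: .
6: 754
7: .
8: 294
9: .
10: 98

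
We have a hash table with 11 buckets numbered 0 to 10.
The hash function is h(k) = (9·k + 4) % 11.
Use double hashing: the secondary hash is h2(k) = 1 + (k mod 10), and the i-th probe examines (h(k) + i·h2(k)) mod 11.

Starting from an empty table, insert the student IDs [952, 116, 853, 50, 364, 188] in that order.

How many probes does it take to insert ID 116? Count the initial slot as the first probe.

2

952 hashes to 3; slot 3 is free => place at 3.
116 hashes to 3, h2=7; 3 taken => place at 10.
853 hashes to 3, h2=4; 3 taken => place at 7.
50 hashes to 3, h2=1; 3 taken => place at 4.
364 hashes to 2; slot 2 is free => place at 2.
188 hashes to 2, h2=9; 2 taken => place at 0.
Table: [188, ∅, 364, 952, 50, ∅, ∅, 853, ∅, ∅, 116]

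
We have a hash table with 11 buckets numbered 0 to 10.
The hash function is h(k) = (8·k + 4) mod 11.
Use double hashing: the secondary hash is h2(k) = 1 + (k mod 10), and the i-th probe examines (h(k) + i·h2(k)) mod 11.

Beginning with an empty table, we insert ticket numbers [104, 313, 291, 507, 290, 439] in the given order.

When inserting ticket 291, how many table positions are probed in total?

104 hashes to 0; slot 0 is free → place at 0.
313 hashes to 0, h2=4; 0 taken → place at 4.
291 hashes to 0, h2=2; 0 taken → place at 2.
507 hashes to 1; slot 1 is free → place at 1.
290 hashes to 3; slot 3 is free → place at 3.
439 hashes to 7; slot 7 is free → place at 7.
Table: [104, 507, 291, 290, 313, _, _, 439, _, _, _]

2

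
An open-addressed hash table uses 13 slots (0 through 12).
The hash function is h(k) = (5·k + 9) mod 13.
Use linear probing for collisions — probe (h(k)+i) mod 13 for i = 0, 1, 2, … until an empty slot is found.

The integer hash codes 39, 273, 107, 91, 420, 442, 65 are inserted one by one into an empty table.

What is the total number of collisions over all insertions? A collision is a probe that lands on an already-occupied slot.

13

Insert 39: h=9, slot 9 empty → index 9.
Insert 273: h=9, slot 9 occupied → index 10.
Insert 107: h=11, slot 11 empty → index 11.
Insert 91: h=9, slots 9,10,11 occupied → index 12.
Insert 420: h=3, slot 3 empty → index 3.
Insert 442: h=9, slots 9,10,11,12 occupied → index 0.
Insert 65: h=9, slots 9,10,11,12,0 occupied → index 1.
Table: [442, 65, —, 420, —, —, —, —, —, 39, 273, 107, 91]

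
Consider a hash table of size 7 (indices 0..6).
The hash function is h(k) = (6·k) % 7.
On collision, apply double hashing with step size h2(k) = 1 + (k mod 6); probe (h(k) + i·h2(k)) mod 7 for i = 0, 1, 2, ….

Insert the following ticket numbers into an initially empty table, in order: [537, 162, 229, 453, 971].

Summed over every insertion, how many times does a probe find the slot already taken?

Insert 537: h=2, slot 2 empty -> index 2.
Insert 162: h=6, slot 6 empty -> index 6.
Insert 229: h=2, h2=2, slot 2 occupied -> index 4.
Insert 453: h=2, h2=4, slots 2,6 occupied -> index 3.
Insert 971: h=2, h2=6, slot 2 occupied -> index 1.
Table: [—, 971, 537, 453, 229, —, 162]

4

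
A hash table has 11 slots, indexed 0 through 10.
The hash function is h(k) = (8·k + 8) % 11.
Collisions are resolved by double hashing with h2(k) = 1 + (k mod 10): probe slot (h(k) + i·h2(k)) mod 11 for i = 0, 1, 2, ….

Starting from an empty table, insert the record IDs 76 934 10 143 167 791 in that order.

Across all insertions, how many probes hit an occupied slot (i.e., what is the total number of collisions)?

76 hashes to 0; slot 0 is free -> place at 0.
934 hashes to 0, h2=5; 0 taken -> place at 5.
10 hashes to 0, h2=1; 0 taken -> place at 1.
143 hashes to 8; slot 8 is free -> place at 8.
167 hashes to 2; slot 2 is free -> place at 2.
791 hashes to 0, h2=2; 0,2 taken -> place at 4.
Table: [76, 10, 167, ., 791, 934, ., ., 143, ., .]

4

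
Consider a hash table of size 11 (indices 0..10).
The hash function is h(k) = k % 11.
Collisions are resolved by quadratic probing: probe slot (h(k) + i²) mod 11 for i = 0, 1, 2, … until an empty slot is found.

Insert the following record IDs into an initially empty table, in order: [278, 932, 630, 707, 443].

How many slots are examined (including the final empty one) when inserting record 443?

4

278 hashes to 3; slot 3 is free -> place at 3.
932 hashes to 8; slot 8 is free -> place at 8.
630 hashes to 3; 3 taken -> place at 4.
707 hashes to 3; 3,4 taken -> place at 7.
443 hashes to 3; 3,4,7 taken -> place at 1.
Table: [∅, 443, ∅, 278, 630, ∅, ∅, 707, 932, ∅, ∅]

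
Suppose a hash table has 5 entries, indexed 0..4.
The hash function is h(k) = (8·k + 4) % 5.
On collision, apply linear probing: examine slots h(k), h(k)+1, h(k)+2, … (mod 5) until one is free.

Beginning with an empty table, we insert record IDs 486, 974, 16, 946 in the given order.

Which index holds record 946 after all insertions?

4

486 hashes to 2; slot 2 is free → place at 2.
974 hashes to 1; slot 1 is free → place at 1.
16 hashes to 2; 2 taken → place at 3.
946 hashes to 2; 2,3 taken → place at 4.
Table: [∅, 974, 486, 16, 946]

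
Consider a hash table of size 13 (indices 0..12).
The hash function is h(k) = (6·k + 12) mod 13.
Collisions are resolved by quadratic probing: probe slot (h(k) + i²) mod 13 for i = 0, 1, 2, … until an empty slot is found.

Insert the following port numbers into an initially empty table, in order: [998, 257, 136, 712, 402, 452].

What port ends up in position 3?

452

998 hashes to 7; slot 7 is free => place at 7.
257 hashes to 7; 7 taken => place at 8.
136 hashes to 9; slot 9 is free => place at 9.
712 hashes to 7; 7,8 taken => place at 11.
402 hashes to 6; slot 6 is free => place at 6.
452 hashes to 7; 7,8,11 taken => place at 3.
Table: [., ., ., 452, ., ., 402, 998, 257, 136, ., 712, .]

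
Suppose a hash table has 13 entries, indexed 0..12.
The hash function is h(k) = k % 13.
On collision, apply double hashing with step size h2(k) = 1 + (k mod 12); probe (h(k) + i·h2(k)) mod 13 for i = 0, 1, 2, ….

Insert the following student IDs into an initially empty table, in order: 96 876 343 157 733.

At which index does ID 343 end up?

Insert 96: h=5, slot 5 empty → index 5.
Insert 876: h=5, h2=1, slot 5 occupied → index 6.
Insert 343: h=5, h2=8, slot 5 occupied → index 0.
Insert 157: h=1, slot 1 empty → index 1.
Insert 733: h=5, h2=2, slot 5 occupied → index 7.
Table: [343, 157, —, —, —, 96, 876, 733, —, —, —, —, —]

0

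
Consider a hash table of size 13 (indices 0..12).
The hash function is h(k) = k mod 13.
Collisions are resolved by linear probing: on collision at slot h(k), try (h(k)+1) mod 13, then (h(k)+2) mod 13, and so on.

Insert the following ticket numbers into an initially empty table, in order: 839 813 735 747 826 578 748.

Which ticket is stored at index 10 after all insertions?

826

839: h=7 -> slot 7
813: h=7, probe 7,8 -> slot 8
735: h=7, probe 7,8,9 -> slot 9
747: h=6 -> slot 6
826: h=7, probe 7,8,9,10 -> slot 10
578: h=6, probe 6,7,8,9,10,11 -> slot 11
748: h=7, probe 7,8,9,10,11,12 -> slot 12
Table: [_, _, _, _, _, _, 747, 839, 813, 735, 826, 578, 748]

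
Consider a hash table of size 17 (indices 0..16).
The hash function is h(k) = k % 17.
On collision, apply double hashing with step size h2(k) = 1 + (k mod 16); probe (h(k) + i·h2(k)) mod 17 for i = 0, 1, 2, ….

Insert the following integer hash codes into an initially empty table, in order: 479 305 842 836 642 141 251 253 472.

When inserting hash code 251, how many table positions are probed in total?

4

479: h=3 -> slot 3
305: h=16 -> slot 16
842: h=9 -> slot 9
836: h=3, h2=5, probe 3,8 -> slot 8
642: h=13 -> slot 13
141: h=5 -> slot 5
251: h=13, h2=12, probe 13,8,3,15 -> slot 15
253: h=15, h2=14, probe 15,12 -> slot 12
472: h=13, h2=9, probe 13,5,14 -> slot 14
Table: [∅, ∅, ∅, 479, ∅, 141, ∅, ∅, 836, 842, ∅, ∅, 253, 642, 472, 251, 305]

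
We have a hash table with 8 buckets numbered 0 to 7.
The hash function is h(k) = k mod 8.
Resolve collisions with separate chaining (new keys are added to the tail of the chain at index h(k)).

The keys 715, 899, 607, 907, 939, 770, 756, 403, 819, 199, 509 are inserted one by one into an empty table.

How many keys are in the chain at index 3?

Insert 715: h=3, bucket 3 empty -> new chain.
Insert 899: h=3, bucket 3 nonempty -> append to chain.
Insert 607: h=7, bucket 7 empty -> new chain.
Insert 907: h=3, bucket 3 nonempty -> append to chain.
Insert 939: h=3, bucket 3 nonempty -> append to chain.
Insert 770: h=2, bucket 2 empty -> new chain.
Insert 756: h=4, bucket 4 empty -> new chain.
Insert 403: h=3, bucket 3 nonempty -> append to chain.
Insert 819: h=3, bucket 3 nonempty -> append to chain.
Insert 199: h=7, bucket 7 nonempty -> append to chain.
Insert 509: h=5, bucket 5 empty -> new chain.
Final buckets:
0: .
1: .
2: 770
3: 715 -> 899 -> 907 -> 939 -> 403 -> 819
4: 756
5: 509
6: .
7: 607 -> 199

6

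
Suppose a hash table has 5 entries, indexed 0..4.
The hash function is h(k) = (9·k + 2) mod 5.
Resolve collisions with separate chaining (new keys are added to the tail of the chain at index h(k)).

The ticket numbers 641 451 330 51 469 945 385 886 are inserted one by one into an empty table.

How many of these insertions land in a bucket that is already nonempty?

5

Insert 641: h=1, bucket 1 empty -> new chain.
Insert 451: h=1, bucket 1 nonempty -> append to chain.
Insert 330: h=2, bucket 2 empty -> new chain.
Insert 51: h=1, bucket 1 nonempty -> append to chain.
Insert 469: h=3, bucket 3 empty -> new chain.
Insert 945: h=2, bucket 2 nonempty -> append to chain.
Insert 385: h=2, bucket 2 nonempty -> append to chain.
Insert 886: h=1, bucket 1 nonempty -> append to chain.
Final buckets:
0: .
1: 641 -> 451 -> 51 -> 886
2: 330 -> 945 -> 385
3: 469
4: .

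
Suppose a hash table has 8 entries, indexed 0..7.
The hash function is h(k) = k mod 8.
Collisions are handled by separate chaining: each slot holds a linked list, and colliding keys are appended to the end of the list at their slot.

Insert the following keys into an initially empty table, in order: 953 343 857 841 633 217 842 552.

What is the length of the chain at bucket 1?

953 → bucket 1
343 → bucket 7
857 → bucket 1 (collision)
841 → bucket 1 (collision)
633 → bucket 1 (collision)
217 → bucket 1 (collision)
842 → bucket 2
552 → bucket 0
Final buckets:
0: 552
1: 953 -> 857 -> 841 -> 633 -> 217
2: 842
3: _
4: _
5: _
6: _
7: 343

5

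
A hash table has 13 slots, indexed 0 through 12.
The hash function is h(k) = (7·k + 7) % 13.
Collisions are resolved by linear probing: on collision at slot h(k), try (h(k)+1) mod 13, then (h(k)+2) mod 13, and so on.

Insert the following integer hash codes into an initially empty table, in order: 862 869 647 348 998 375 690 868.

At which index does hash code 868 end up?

862: h=9 → slot 9
869: h=6 → slot 6
647: h=12 → slot 12
348: h=12, probe 12,0 → slot 0
998: h=12, probe 12,0,1 → slot 1
375: h=6, probe 6,7 → slot 7
690: h=1, probe 1,2 → slot 2
868: h=12, probe 12,0,1,2,3 → slot 3
Table: [348, 998, 690, 868, ., ., 869, 375, ., 862, ., ., 647]

3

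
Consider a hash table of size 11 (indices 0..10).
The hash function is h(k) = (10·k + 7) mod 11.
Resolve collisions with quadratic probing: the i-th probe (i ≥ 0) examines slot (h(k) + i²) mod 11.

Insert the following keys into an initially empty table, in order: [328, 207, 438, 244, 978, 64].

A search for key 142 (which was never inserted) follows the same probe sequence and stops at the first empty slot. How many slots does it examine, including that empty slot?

Insert 328: h=9, slot 9 empty → index 9.
Insert 207: h=9, slot 9 occupied → index 10.
Insert 438: h=9, slots 9,10 occupied → index 2.
Insert 244: h=5, slot 5 empty → index 5.
Insert 978: h=8, slot 8 empty → index 8.
Insert 64: h=9, slots 9,10,2 occupied → index 7.
Table: [_, _, 438, _, _, 244, _, 64, 978, 328, 207]
Lookup 142: h=8, probe 8,9,1 → slot 1 empty, not found.

3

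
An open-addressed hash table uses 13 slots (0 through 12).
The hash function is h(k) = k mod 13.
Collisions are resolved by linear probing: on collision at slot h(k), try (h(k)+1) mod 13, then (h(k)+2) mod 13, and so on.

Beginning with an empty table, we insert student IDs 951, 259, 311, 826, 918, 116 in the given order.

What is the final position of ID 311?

951: h=2 => slot 2
259: h=12 => slot 12
311: h=12, probe 12,0 => slot 0
826: h=7 => slot 7
918: h=8 => slot 8
116: h=12, probe 12,0,1 => slot 1
Table: [311, 116, 951, -, -, -, -, 826, 918, -, -, -, 259]

0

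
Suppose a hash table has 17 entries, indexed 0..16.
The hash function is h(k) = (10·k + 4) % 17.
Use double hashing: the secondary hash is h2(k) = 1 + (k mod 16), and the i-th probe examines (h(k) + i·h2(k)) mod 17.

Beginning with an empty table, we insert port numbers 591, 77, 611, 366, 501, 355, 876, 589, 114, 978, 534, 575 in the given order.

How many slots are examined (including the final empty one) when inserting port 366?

2

Insert 591: h=15, slot 15 empty -> index 15.
Insert 77: h=9, slot 9 empty -> index 9.
Insert 611: h=11, slot 11 empty -> index 11.
Insert 366: h=9, h2=15, slot 9 occupied -> index 7.
Insert 501: h=16, slot 16 empty -> index 16.
Insert 355: h=1, slot 1 empty -> index 1.
Insert 876: h=9, h2=13, slot 9 occupied -> index 5.
Insert 589: h=12, slot 12 empty -> index 12.
Insert 114: h=5, h2=3, slot 5 occupied -> index 8.
Insert 978: h=9, h2=3, slots 9,12,15,1 occupied -> index 4.
Insert 534: h=6, slot 6 empty -> index 6.
Insert 575: h=8, h2=16, slots 8,7,6,5,4 occupied -> index 3.
Table: [∅, 355, ∅, 575, 978, 876, 534, 366, 114, 77, ∅, 611, 589, ∅, ∅, 591, 501]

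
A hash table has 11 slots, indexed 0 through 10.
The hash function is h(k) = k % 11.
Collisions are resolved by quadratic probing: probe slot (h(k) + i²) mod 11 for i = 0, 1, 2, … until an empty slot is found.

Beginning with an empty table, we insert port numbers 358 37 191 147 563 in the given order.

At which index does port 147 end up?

8

358 hashes to 6; slot 6 is free => place at 6.
37 hashes to 4; slot 4 is free => place at 4.
191 hashes to 4; 4 taken => place at 5.
147 hashes to 4; 4,5 taken => place at 8.
563 hashes to 2; slot 2 is free => place at 2.
Table: [., ., 563, ., 37, 191, 358, ., 147, ., .]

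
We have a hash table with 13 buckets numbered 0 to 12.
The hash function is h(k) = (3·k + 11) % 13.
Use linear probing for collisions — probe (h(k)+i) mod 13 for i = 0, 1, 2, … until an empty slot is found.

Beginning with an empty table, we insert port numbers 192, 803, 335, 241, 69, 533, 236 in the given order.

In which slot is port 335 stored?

Insert 192: h=2, slot 2 empty => index 2.
Insert 803: h=2, slot 2 occupied => index 3.
Insert 335: h=2, slots 2,3 occupied => index 4.
Insert 241: h=6, slot 6 empty => index 6.
Insert 69: h=10, slot 10 empty => index 10.
Insert 533: h=11, slot 11 empty => index 11.
Insert 236: h=4, slot 4 occupied => index 5.
Table: [—, —, 192, 803, 335, 236, 241, —, —, —, 69, 533, —]

4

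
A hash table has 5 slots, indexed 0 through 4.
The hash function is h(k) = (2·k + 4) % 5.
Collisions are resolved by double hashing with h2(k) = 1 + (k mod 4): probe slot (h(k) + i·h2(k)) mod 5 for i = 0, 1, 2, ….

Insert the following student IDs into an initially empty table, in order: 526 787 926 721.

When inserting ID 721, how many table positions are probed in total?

3

526: h=1 => slot 1
787: h=3 => slot 3
926: h=1, h2=3, probe 1,4 => slot 4
721: h=1, h2=2, probe 1,3,0 => slot 0
Table: [721, 526, _, 787, 926]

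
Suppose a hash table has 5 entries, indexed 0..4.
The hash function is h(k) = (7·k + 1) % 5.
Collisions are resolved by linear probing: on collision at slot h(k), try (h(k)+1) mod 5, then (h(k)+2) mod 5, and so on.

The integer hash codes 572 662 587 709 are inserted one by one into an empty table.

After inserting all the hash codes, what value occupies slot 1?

662

Insert 572: h=0, slot 0 empty => index 0.
Insert 662: h=0, slot 0 occupied => index 1.
Insert 587: h=0, slots 0,1 occupied => index 2.
Insert 709: h=4, slot 4 empty => index 4.
Table: [572, 662, 587, _, 709]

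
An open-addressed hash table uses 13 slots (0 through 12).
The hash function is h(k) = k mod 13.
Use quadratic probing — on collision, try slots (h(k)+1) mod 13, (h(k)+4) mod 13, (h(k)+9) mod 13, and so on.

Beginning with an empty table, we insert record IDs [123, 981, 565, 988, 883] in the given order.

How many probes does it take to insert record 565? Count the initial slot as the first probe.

3

123 hashes to 6; slot 6 is free → place at 6.
981 hashes to 6; 6 taken → place at 7.
565 hashes to 6; 6,7 taken → place at 10.
988 hashes to 0; slot 0 is free → place at 0.
883 hashes to 12; slot 12 is free → place at 12.
Table: [988, ∅, ∅, ∅, ∅, ∅, 123, 981, ∅, ∅, 565, ∅, 883]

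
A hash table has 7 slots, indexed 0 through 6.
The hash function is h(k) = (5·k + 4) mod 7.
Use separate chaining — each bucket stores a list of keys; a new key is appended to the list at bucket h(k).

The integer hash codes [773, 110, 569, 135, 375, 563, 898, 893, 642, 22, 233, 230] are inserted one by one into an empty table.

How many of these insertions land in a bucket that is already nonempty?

6

773 -> bucket 5
110 -> bucket 1
569 -> bucket 0
135 -> bucket 0 (collision)
375 -> bucket 3
563 -> bucket 5 (collision)
898 -> bucket 0 (collision)
893 -> bucket 3 (collision)
642 -> bucket 1 (collision)
22 -> bucket 2
233 -> bucket 0 (collision)
230 -> bucket 6
Final buckets:
0: 569 -> 135 -> 898 -> 233
1: 110 -> 642
2: 22
3: 375 -> 893
4: ∅
5: 773 -> 563
6: 230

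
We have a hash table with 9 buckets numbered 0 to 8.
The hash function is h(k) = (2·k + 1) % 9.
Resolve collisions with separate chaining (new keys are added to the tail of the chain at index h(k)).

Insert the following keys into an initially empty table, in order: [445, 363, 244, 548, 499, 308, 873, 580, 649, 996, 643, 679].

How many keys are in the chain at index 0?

Insert 445: h=0, bucket 0 empty -> new chain.
Insert 363: h=7, bucket 7 empty -> new chain.
Insert 244: h=3, bucket 3 empty -> new chain.
Insert 548: h=8, bucket 8 empty -> new chain.
Insert 499: h=0, bucket 0 nonempty -> append to chain.
Insert 308: h=5, bucket 5 empty -> new chain.
Insert 873: h=1, bucket 1 empty -> new chain.
Insert 580: h=0, bucket 0 nonempty -> append to chain.
Insert 649: h=3, bucket 3 nonempty -> append to chain.
Insert 996: h=4, bucket 4 empty -> new chain.
Insert 643: h=0, bucket 0 nonempty -> append to chain.
Insert 679: h=0, bucket 0 nonempty -> append to chain.
Final buckets:
0: 445 -> 499 -> 580 -> 643 -> 679
1: 873
2: .
3: 244 -> 649
4: 996
5: 308
6: .
7: 363
8: 548

5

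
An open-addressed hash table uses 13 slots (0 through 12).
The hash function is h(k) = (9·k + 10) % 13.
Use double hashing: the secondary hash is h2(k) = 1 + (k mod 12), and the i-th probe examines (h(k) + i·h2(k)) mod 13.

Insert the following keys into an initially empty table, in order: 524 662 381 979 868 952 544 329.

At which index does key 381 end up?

524 hashes to 7; slot 7 is free -> place at 7.
662 hashes to 1; slot 1 is free -> place at 1.
381 hashes to 7, h2=10; 7 taken -> place at 4.
979 hashes to 7, h2=8; 7 taken -> place at 2.
868 hashes to 9; slot 9 is free -> place at 9.
952 hashes to 11; slot 11 is free -> place at 11.
544 hashes to 5; slot 5 is free -> place at 5.
329 hashes to 7, h2=6; 7 taken -> place at 0.
Table: [329, 662, 979, -, 381, 544, -, 524, -, 868, -, 952, -]

4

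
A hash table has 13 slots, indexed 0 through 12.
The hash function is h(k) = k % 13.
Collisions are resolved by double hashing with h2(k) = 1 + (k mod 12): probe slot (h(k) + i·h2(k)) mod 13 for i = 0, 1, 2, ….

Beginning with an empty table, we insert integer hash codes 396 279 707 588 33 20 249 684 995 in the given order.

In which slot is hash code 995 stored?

4

396: h=6 → slot 6
279: h=6, h2=4, probe 6,10 → slot 10
707: h=5 → slot 5
588: h=3 → slot 3
33: h=7 → slot 7
20: h=7, h2=9, probe 7,3,12 → slot 12
249: h=2 → slot 2
684: h=8 → slot 8
995: h=7, h2=12, probe 7,6,5,4 → slot 4
Table: [∅, ∅, 249, 588, 995, 707, 396, 33, 684, ∅, 279, ∅, 20]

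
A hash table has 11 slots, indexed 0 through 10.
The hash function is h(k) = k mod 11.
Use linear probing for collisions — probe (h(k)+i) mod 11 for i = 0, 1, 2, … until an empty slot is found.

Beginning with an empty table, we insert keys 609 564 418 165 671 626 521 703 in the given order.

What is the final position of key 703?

6

609: h=4 => slot 4
564: h=3 => slot 3
418: h=0 => slot 0
165: h=0, probe 0,1 => slot 1
671: h=0, probe 0,1,2 => slot 2
626: h=10 => slot 10
521: h=4, probe 4,5 => slot 5
703: h=10, probe 10,0,1,2,3,4,5,6 => slot 6
Table: [418, 165, 671, 564, 609, 521, 703, ., ., ., 626]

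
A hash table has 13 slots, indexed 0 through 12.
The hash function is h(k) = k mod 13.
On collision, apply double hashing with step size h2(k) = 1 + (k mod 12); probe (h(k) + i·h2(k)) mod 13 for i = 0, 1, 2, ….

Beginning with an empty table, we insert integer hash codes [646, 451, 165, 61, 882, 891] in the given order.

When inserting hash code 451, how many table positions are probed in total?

646 hashes to 9; slot 9 is free → place at 9.
451 hashes to 9, h2=8; 9 taken → place at 4.
165 hashes to 9, h2=10; 9 taken → place at 6.
61 hashes to 9, h2=2; 9 taken → place at 11.
882 hashes to 11, h2=7; 11 taken → place at 5.
891 hashes to 7; slot 7 is free → place at 7.
Table: [—, —, —, —, 451, 882, 165, 891, —, 646, —, 61, —]

2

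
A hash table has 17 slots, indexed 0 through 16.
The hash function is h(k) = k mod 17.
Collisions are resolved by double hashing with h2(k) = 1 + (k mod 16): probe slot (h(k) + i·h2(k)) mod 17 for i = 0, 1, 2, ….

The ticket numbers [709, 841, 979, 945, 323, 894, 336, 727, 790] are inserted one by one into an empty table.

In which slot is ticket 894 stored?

709 hashes to 12; slot 12 is free -> place at 12.
841 hashes to 8; slot 8 is free -> place at 8.
979 hashes to 10; slot 10 is free -> place at 10.
945 hashes to 10, h2=2; 10,12 taken -> place at 14.
323 hashes to 0; slot 0 is free -> place at 0.
894 hashes to 10, h2=15; 10,8 taken -> place at 6.
336 hashes to 13; slot 13 is free -> place at 13.
727 hashes to 13, h2=8; 13 taken -> place at 4.
790 hashes to 8, h2=7; 8 taken -> place at 15.
Table: [323, ∅, ∅, ∅, 727, ∅, 894, ∅, 841, ∅, 979, ∅, 709, 336, 945, 790, ∅]

6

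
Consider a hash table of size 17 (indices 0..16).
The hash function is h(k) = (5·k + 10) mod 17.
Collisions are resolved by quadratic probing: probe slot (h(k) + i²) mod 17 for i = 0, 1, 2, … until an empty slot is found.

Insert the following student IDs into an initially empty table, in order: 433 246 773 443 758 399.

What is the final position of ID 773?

3

Insert 433: h=16, slot 16 empty → index 16.
Insert 246: h=16, slot 16 occupied → index 0.
Insert 773: h=16, slots 16,0 occupied → index 3.
Insert 443: h=15, slot 15 empty → index 15.
Insert 758: h=9, slot 9 empty → index 9.
Insert 399: h=16, slots 16,0,3 occupied → index 8.
Table: [246, -, -, 773, -, -, -, -, 399, 758, -, -, -, -, -, 443, 433]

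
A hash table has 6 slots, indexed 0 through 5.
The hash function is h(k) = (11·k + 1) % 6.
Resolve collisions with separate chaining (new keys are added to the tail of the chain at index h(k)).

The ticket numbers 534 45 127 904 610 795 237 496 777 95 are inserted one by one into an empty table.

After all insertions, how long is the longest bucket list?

534 -> bucket 1
45 -> bucket 4
127 -> bucket 0
904 -> bucket 3
610 -> bucket 3 (collision)
795 -> bucket 4 (collision)
237 -> bucket 4 (collision)
496 -> bucket 3 (collision)
777 -> bucket 4 (collision)
95 -> bucket 2
Final buckets:
0: 127
1: 534
2: 95
3: 904 -> 610 -> 496
4: 45 -> 795 -> 237 -> 777
5: _

4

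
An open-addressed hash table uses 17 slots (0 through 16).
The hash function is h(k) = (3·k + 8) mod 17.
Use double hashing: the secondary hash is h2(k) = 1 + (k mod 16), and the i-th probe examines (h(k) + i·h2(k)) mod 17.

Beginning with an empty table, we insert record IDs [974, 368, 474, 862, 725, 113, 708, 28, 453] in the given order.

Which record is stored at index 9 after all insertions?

974: h=6 -> slot 6
368: h=7 -> slot 7
474: h=2 -> slot 2
862: h=10 -> slot 10
725: h=7, h2=6, probe 7,13 -> slot 13
113: h=7, h2=2, probe 7,9 -> slot 9
708: h=7, h2=5, probe 7,12 -> slot 12
28: h=7, h2=13, probe 7,3 -> slot 3
453: h=7, h2=6, probe 7,13,2,8 -> slot 8
Table: [—, —, 474, 28, —, —, 974, 368, 453, 113, 862, —, 708, 725, —, —, —]

113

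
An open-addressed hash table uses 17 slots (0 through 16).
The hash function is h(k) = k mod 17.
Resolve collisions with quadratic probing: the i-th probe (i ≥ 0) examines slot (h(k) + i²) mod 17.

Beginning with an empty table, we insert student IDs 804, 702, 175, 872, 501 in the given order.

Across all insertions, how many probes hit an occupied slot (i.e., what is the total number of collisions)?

6

Insert 804: h=5, slot 5 empty => index 5.
Insert 702: h=5, slot 5 occupied => index 6.
Insert 175: h=5, slots 5,6 occupied => index 9.
Insert 872: h=5, slots 5,6,9 occupied => index 14.
Insert 501: h=8, slot 8 empty => index 8.
Table: [_, _, _, _, _, 804, 702, _, 501, 175, _, _, _, _, 872, _, _]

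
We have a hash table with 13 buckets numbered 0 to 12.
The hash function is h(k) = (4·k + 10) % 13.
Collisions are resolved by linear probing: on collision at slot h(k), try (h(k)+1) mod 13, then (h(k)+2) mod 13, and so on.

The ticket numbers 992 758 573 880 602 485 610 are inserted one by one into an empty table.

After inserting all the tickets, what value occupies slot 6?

992: h=0 → slot 0
758: h=0, probe 0,1 → slot 1
573: h=1, probe 1,2 → slot 2
880: h=7 → slot 7
602: h=0, probe 0,1,2,3 → slot 3
485: h=0, probe 0,1,2,3,4 → slot 4
610: h=6 → slot 6
Table: [992, 758, 573, 602, 485, —, 610, 880, —, —, —, —, —]

610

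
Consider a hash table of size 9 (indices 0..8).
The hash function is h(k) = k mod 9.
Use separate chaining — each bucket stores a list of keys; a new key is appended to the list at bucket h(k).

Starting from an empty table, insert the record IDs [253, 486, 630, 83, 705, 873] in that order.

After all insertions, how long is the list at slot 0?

Insert 253: h=1, bucket 1 empty → new chain.
Insert 486: h=0, bucket 0 empty → new chain.
Insert 630: h=0, bucket 0 nonempty → append to chain.
Insert 83: h=2, bucket 2 empty → new chain.
Insert 705: h=3, bucket 3 empty → new chain.
Insert 873: h=0, bucket 0 nonempty → append to chain.
Final buckets:
0: 486 -> 630 -> 873
1: 253
2: 83
3: 705
4: ∅
5: ∅
6: ∅
7: ∅
8: ∅

3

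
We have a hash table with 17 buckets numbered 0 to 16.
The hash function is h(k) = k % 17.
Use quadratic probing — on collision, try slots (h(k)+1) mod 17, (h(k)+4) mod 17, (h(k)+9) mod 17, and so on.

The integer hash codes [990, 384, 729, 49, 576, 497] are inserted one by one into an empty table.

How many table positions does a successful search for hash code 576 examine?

3

Insert 990: h=4, slot 4 empty → index 4.
Insert 384: h=10, slot 10 empty → index 10.
Insert 729: h=15, slot 15 empty → index 15.
Insert 49: h=15, slot 15 occupied → index 16.
Insert 576: h=15, slots 15,16 occupied → index 2.
Insert 497: h=4, slot 4 occupied → index 5.
Table: [—, —, 576, —, 990, 497, —, —, —, —, 384, —, —, —, —, 729, 49]
Lookup 576: h=15, probe 15,16,2 → found at 2.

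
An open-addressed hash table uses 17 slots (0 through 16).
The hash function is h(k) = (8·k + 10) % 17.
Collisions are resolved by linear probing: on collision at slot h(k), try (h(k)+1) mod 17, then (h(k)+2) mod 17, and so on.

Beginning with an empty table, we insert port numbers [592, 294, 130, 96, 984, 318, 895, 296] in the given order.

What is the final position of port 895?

Insert 592: h=3, slot 3 empty → index 3.
Insert 294: h=16, slot 16 empty → index 16.
Insert 130: h=13, slot 13 empty → index 13.
Insert 96: h=13, slot 13 occupied → index 14.
Insert 984: h=11, slot 11 empty → index 11.
Insert 318: h=4, slot 4 empty → index 4.
Insert 895: h=13, slots 13,14 occupied → index 15.
Insert 296: h=15, slots 15,16 occupied → index 0.
Table: [296, -, -, 592, 318, -, -, -, -, -, -, 984, -, 130, 96, 895, 294]

15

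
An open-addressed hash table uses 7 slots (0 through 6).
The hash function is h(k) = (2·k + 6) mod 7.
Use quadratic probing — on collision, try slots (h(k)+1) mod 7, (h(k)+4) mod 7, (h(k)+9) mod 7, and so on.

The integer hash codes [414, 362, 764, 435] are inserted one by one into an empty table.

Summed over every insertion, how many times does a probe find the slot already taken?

5

414: h=1 -> slot 1
362: h=2 -> slot 2
764: h=1, probe 1,2,5 -> slot 5
435: h=1, probe 1,2,5,3 -> slot 3
Table: [∅, 414, 362, 435, ∅, 764, ∅]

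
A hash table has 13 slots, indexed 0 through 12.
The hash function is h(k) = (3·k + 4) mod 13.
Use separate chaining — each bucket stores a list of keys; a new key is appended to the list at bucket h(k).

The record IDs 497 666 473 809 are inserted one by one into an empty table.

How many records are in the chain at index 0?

Insert 497: h=0, bucket 0 empty → new chain.
Insert 666: h=0, bucket 0 nonempty → append to chain.
Insert 473: h=6, bucket 6 empty → new chain.
Insert 809: h=0, bucket 0 nonempty → append to chain.
Final buckets:
0: 497 -> 666 -> 809
1: -
2: -
3: -
4: -
5: -
6: 473
7: -
8: -
9: -
10: -
11: -
12: -

3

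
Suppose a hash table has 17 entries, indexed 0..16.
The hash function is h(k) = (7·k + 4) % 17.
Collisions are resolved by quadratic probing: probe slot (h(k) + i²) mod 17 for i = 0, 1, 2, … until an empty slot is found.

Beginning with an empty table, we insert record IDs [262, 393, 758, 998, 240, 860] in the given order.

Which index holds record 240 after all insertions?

262 hashes to 2; slot 2 is free → place at 2.
393 hashes to 1; slot 1 is free → place at 1.
758 hashes to 6; slot 6 is free → place at 6.
998 hashes to 3; slot 3 is free → place at 3.
240 hashes to 1; 1,2 taken → place at 5.
860 hashes to 6; 6 taken → place at 7.
Table: [., 393, 262, 998, ., 240, 758, 860, ., ., ., ., ., ., ., ., .]

5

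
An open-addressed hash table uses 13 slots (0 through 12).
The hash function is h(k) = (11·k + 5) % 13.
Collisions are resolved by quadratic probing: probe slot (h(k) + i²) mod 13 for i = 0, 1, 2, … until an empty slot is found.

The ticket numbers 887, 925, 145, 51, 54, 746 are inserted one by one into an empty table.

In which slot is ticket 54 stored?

5

887 hashes to 12; slot 12 is free => place at 12.
925 hashes to 1; slot 1 is free => place at 1.
145 hashes to 1; 1 taken => place at 2.
51 hashes to 7; slot 7 is free => place at 7.
54 hashes to 1; 1,2 taken => place at 5.
746 hashes to 8; slot 8 is free => place at 8.
Table: [_, 925, 145, _, _, 54, _, 51, 746, _, _, _, 887]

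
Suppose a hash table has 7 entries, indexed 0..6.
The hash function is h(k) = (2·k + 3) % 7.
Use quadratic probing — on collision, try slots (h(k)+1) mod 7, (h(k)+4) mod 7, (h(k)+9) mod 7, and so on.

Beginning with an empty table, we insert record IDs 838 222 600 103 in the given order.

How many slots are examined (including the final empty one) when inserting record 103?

4

Insert 838: h=6, slot 6 empty -> index 6.
Insert 222: h=6, slot 6 occupied -> index 0.
Insert 600: h=6, slots 6,0 occupied -> index 3.
Insert 103: h=6, slots 6,0,3 occupied -> index 1.
Table: [222, 103, -, 600, -, -, 838]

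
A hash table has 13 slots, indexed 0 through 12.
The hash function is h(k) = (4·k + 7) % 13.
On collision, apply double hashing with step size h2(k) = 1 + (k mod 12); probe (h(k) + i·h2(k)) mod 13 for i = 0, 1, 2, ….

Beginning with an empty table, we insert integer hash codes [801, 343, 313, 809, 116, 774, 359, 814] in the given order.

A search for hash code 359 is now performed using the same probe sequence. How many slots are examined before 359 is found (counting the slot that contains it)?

2

801 hashes to 0; slot 0 is free -> place at 0.
343 hashes to 1; slot 1 is free -> place at 1.
313 hashes to 11; slot 11 is free -> place at 11.
809 hashes to 6; slot 6 is free -> place at 6.
116 hashes to 3; slot 3 is free -> place at 3.
774 hashes to 9; slot 9 is free -> place at 9.
359 hashes to 0, h2=12; 0 taken -> place at 12.
814 hashes to 0, h2=11; 0,11,9 taken -> place at 7.
Table: [801, 343, -, 116, -, -, 809, 814, -, 774, -, 313, 359]
Lookup 359: h=0, h2=12, probe 0,12 → found at 12.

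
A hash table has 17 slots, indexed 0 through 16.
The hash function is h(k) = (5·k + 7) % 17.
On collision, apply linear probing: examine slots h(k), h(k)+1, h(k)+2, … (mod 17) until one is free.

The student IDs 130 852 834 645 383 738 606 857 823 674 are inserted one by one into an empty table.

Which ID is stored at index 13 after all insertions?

130: h=11 -> slot 11
852: h=0 -> slot 0
834: h=12 -> slot 12
645: h=2 -> slot 2
383: h=1 -> slot 1
738: h=8 -> slot 8
606: h=11, probe 11,12,13 -> slot 13
857: h=8, probe 8,9 -> slot 9
823: h=8, probe 8,9,10 -> slot 10
674: h=11, probe 11,12,13,14 -> slot 14
Table: [852, 383, 645, —, —, —, —, —, 738, 857, 823, 130, 834, 606, 674, —, —]

606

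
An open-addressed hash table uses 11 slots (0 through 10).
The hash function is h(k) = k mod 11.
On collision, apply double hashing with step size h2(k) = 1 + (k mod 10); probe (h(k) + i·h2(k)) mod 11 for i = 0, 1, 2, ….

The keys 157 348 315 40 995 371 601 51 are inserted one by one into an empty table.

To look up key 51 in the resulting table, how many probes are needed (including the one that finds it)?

Insert 157: h=3, slot 3 empty => index 3.
Insert 348: h=7, slot 7 empty => index 7.
Insert 315: h=7, h2=6, slot 7 occupied => index 2.
Insert 40: h=7, h2=1, slot 7 occupied => index 8.
Insert 995: h=5, slot 5 empty => index 5.
Insert 371: h=8, h2=2, slot 8 occupied => index 10.
Insert 601: h=7, h2=2, slot 7 occupied => index 9.
Insert 51: h=7, h2=2, slots 7,9 occupied => index 0.
Table: [51, ., 315, 157, ., 995, ., 348, 40, 601, 371]
Lookup 51: h=7, h2=2, probe 7,9,0 → found at 0.

3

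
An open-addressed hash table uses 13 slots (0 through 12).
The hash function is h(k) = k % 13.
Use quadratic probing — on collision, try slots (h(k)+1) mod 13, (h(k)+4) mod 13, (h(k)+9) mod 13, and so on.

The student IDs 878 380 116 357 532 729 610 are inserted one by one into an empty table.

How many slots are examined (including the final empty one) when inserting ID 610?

878 hashes to 7; slot 7 is free => place at 7.
380 hashes to 3; slot 3 is free => place at 3.
116 hashes to 12; slot 12 is free => place at 12.
357 hashes to 6; slot 6 is free => place at 6.
532 hashes to 12; 12 taken => place at 0.
729 hashes to 1; slot 1 is free => place at 1.
610 hashes to 12; 12,0,3 taken => place at 8.
Table: [532, 729, ∅, 380, ∅, ∅, 357, 878, 610, ∅, ∅, ∅, 116]

4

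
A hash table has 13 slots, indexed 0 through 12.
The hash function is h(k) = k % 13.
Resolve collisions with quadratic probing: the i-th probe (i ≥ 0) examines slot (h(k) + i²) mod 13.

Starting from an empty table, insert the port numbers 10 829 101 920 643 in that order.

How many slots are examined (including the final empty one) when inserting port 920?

4

Insert 10: h=10, slot 10 empty → index 10.
Insert 829: h=10, slot 10 occupied → index 11.
Insert 101: h=10, slots 10,11 occupied → index 1.
Insert 920: h=10, slots 10,11,1 occupied → index 6.
Insert 643: h=6, slot 6 occupied → index 7.
Table: [_, 101, _, _, _, _, 920, 643, _, _, 10, 829, _]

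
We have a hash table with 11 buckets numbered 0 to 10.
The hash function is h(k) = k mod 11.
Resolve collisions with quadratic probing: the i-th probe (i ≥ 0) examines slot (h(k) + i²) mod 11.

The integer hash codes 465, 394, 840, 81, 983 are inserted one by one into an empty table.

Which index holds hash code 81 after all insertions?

Insert 465: h=3, slot 3 empty → index 3.
Insert 394: h=9, slot 9 empty → index 9.
Insert 840: h=4, slot 4 empty → index 4.
Insert 81: h=4, slot 4 occupied → index 5.
Insert 983: h=4, slots 4,5 occupied → index 8.
Table: [—, —, —, 465, 840, 81, —, —, 983, 394, —]

5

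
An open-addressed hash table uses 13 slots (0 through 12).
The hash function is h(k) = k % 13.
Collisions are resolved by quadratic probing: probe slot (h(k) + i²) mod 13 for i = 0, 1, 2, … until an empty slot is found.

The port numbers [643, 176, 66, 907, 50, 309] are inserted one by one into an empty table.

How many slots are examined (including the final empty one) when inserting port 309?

643 hashes to 6; slot 6 is free → place at 6.
176 hashes to 7; slot 7 is free → place at 7.
66 hashes to 1; slot 1 is free → place at 1.
907 hashes to 10; slot 10 is free → place at 10.
50 hashes to 11; slot 11 is free → place at 11.
309 hashes to 10; 10,11,1,6 taken → place at 0.
Table: [309, 66, —, —, —, —, 643, 176, —, —, 907, 50, —]

5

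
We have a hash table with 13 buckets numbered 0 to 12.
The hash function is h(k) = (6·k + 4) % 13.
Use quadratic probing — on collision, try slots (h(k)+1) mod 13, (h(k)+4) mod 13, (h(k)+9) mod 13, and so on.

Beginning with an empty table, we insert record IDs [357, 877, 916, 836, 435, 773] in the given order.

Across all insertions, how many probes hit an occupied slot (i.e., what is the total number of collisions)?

357: h=1 → slot 1
877: h=1, probe 1,2 → slot 2
916: h=1, probe 1,2,5 → slot 5
836: h=2, probe 2,3 → slot 3
435: h=1, probe 1,2,5,10 → slot 10
773: h=1, probe 1,2,5,10,4 → slot 4
Table: [∅, 357, 877, 836, 773, 916, ∅, ∅, ∅, ∅, 435, ∅, ∅]

11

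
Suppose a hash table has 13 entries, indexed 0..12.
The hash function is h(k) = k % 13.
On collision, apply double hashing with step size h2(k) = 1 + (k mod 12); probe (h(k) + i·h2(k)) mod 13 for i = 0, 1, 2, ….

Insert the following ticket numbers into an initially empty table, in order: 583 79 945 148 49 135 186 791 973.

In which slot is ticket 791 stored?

8

583: h=11 => slot 11
79: h=1 => slot 1
945: h=9 => slot 9
148: h=5 => slot 5
49: h=10 => slot 10
135: h=5, h2=4, probe 5,9,0 => slot 0
186: h=4 => slot 4
791: h=11, h2=12, probe 11,10,9,8 => slot 8
973: h=11, h2=2, probe 11,0,2 => slot 2
Table: [135, 79, 973, -, 186, 148, -, -, 791, 945, 49, 583, -]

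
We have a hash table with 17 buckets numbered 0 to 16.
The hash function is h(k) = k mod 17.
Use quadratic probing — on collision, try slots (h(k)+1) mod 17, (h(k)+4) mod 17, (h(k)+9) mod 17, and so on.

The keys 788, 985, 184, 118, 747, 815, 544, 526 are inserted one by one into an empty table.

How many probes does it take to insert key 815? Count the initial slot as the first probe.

788 hashes to 6; slot 6 is free → place at 6.
985 hashes to 16; slot 16 is free → place at 16.
184 hashes to 14; slot 14 is free → place at 14.
118 hashes to 16; 16 taken → place at 0.
747 hashes to 16; 16,0 taken → place at 3.
815 hashes to 16; 16,0,3 taken → place at 8.
544 hashes to 0; 0 taken → place at 1.
526 hashes to 16; 16,0,3,8 taken → place at 15.
Table: [118, 544, _, 747, _, _, 788, _, 815, _, _, _, _, _, 184, 526, 985]

4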